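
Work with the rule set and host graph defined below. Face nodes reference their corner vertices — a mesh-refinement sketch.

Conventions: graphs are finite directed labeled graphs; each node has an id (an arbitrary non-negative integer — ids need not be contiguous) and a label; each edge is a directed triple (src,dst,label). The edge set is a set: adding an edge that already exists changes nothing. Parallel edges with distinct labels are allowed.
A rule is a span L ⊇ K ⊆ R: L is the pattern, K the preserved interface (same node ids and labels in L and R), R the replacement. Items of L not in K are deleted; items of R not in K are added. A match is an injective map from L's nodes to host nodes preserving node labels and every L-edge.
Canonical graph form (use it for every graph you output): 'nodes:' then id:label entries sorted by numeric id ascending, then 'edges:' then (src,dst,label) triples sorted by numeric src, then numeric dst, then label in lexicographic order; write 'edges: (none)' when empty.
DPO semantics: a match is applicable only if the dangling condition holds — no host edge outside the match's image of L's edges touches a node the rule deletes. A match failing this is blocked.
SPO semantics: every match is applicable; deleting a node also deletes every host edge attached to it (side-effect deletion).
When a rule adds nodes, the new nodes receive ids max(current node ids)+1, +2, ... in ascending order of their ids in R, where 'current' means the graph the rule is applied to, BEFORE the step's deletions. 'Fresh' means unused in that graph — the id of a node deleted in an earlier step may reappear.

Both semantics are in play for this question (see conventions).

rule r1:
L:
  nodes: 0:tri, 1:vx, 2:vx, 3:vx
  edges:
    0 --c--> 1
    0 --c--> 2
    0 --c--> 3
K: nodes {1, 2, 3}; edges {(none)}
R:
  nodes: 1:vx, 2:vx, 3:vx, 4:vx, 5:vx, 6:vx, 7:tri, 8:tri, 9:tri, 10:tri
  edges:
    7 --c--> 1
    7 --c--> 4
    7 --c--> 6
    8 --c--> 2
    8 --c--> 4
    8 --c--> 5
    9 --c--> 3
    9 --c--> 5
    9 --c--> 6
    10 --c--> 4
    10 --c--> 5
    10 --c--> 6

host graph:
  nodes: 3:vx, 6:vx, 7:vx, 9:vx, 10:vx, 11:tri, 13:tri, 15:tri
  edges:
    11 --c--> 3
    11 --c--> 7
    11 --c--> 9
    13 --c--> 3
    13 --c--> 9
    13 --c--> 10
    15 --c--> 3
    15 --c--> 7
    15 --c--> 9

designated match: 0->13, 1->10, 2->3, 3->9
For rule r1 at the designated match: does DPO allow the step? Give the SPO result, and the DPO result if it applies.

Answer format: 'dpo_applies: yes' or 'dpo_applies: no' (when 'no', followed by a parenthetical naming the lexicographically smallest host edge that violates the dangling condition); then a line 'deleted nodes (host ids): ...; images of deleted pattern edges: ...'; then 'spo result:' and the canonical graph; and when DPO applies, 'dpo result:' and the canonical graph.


dpo_applies: yes
deleted nodes (host ids): 13; images of deleted pattern edges: (13,3,c); (13,9,c); (13,10,c)
spo result:
nodes: 3:vx, 6:vx, 7:vx, 9:vx, 10:vx, 11:tri, 15:tri, 16:vx, 17:vx, 18:vx, 19:tri, 20:tri, 21:tri, 22:tri
edges: (11,3,c); (11,7,c); (11,9,c); (15,3,c); (15,7,c); (15,9,c); (19,10,c); (19,16,c); (19,18,c); (20,3,c); (20,16,c); (20,17,c); (21,9,c); (21,17,c); (21,18,c); (22,16,c); (22,17,c); (22,18,c)
dpo result:
nodes: 3:vx, 6:vx, 7:vx, 9:vx, 10:vx, 11:tri, 15:tri, 16:vx, 17:vx, 18:vx, 19:tri, 20:tri, 21:tri, 22:tri
edges: (11,3,c); (11,7,c); (11,9,c); (15,3,c); (15,7,c); (15,9,c); (19,10,c); (19,16,c); (19,18,c); (20,3,c); (20,16,c); (20,17,c); (21,9,c); (21,17,c); (21,18,c); (22,16,c); (22,17,c); (22,18,c)


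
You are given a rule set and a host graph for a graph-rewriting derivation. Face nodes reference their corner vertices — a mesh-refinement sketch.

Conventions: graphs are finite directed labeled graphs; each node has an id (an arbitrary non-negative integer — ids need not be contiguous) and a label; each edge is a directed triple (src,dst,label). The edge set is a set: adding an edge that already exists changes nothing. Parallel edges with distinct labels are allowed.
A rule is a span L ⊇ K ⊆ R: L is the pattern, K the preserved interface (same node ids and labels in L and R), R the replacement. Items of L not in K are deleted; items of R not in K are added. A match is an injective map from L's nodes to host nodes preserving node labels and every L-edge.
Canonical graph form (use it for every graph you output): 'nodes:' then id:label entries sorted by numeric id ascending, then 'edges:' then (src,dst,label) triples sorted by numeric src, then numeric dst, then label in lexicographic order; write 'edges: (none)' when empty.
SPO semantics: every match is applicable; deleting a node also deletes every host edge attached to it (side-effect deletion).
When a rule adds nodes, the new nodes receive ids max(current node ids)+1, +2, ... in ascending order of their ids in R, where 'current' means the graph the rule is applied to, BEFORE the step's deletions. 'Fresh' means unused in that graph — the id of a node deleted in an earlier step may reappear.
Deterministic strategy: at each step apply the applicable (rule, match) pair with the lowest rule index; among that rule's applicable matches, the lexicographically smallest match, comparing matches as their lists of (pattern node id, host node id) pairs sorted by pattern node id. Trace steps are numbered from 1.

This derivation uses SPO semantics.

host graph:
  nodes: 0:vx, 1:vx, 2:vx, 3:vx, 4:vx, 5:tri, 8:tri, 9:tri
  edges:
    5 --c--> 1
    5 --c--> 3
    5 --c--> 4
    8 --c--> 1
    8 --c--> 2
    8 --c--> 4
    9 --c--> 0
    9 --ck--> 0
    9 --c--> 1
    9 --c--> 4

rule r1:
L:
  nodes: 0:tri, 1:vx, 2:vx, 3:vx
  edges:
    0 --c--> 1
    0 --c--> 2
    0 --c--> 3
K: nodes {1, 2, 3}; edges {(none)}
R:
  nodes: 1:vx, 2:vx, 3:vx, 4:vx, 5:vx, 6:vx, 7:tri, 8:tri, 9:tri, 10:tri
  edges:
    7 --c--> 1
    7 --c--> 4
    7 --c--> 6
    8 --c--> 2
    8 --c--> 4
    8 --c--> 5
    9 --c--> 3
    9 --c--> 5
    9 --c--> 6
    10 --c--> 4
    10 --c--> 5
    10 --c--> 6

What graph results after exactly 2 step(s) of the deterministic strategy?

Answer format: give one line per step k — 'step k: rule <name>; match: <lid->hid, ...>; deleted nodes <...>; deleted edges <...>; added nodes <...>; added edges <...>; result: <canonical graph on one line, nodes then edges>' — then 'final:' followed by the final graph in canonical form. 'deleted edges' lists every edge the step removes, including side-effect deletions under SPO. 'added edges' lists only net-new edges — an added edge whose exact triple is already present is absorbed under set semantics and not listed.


step 1: rule r1; match: 0->5, 1->1, 2->3, 3->4; deleted nodes 5; deleted edges (5,1,c); (5,3,c); (5,4,c); added nodes 10, 11, 12, 13, 14, 15, 16; added edges (13,1,c); (13,10,c); (13,12,c); (14,3,c); (14,10,c); (14,11,c); (15,4,c); (15,11,c); (15,12,c); (16,10,c); (16,11,c); (16,12,c); result: nodes: 0:vx, 1:vx, 2:vx, 3:vx, 4:vx, 8:tri, 9:tri, 10:vx, 11:vx, 12:vx, 13:tri, 14:tri, 15:tri, 16:tri edges: (8,1,c); (8,2,c); (8,4,c); (9,0,c); (9,0,ck); (9,1,c); (9,4,c); (13,1,c); (13,10,c); (13,12,c); (14,3,c); (14,10,c); (14,11,c); (15,4,c); (15,11,c); (15,12,c); (16,10,c); (16,11,c); (16,12,c)
step 2: rule r1; match: 0->8, 1->1, 2->2, 3->4; deleted nodes 8; deleted edges (8,1,c); (8,2,c); (8,4,c); added nodes 17, 18, 19, 20, 21, 22, 23; added edges (20,1,c); (20,17,c); (20,19,c); (21,2,c); (21,17,c); (21,18,c); (22,4,c); (22,18,c); (22,19,c); (23,17,c); (23,18,c); (23,19,c); result: nodes: 0:vx, 1:vx, 2:vx, 3:vx, 4:vx, 9:tri, 10:vx, 11:vx, 12:vx, 13:tri, 14:tri, 15:tri, 16:tri, 17:vx, 18:vx, 19:vx, 20:tri, 21:tri, 22:tri, 23:tri edges: (9,0,c); (9,0,ck); (9,1,c); (9,4,c); (13,1,c); (13,10,c); (13,12,c); (14,3,c); (14,10,c); (14,11,c); (15,4,c); (15,11,c); (15,12,c); (16,10,c); (16,11,c); (16,12,c); (20,1,c); (20,17,c); (20,19,c); (21,2,c); (21,17,c); (21,18,c); (22,4,c); (22,18,c); (22,19,c); (23,17,c); (23,18,c); (23,19,c)
final:
nodes: 0:vx, 1:vx, 2:vx, 3:vx, 4:vx, 9:tri, 10:vx, 11:vx, 12:vx, 13:tri, 14:tri, 15:tri, 16:tri, 17:vx, 18:vx, 19:vx, 20:tri, 21:tri, 22:tri, 23:tri
edges: (9,0,c); (9,0,ck); (9,1,c); (9,4,c); (13,1,c); (13,10,c); (13,12,c); (14,3,c); (14,10,c); (14,11,c); (15,4,c); (15,11,c); (15,12,c); (16,10,c); (16,11,c); (16,12,c); (20,1,c); (20,17,c); (20,19,c); (21,2,c); (21,17,c); (21,18,c); (22,4,c); (22,18,c); (22,19,c); (23,17,c); (23,18,c); (23,19,c)


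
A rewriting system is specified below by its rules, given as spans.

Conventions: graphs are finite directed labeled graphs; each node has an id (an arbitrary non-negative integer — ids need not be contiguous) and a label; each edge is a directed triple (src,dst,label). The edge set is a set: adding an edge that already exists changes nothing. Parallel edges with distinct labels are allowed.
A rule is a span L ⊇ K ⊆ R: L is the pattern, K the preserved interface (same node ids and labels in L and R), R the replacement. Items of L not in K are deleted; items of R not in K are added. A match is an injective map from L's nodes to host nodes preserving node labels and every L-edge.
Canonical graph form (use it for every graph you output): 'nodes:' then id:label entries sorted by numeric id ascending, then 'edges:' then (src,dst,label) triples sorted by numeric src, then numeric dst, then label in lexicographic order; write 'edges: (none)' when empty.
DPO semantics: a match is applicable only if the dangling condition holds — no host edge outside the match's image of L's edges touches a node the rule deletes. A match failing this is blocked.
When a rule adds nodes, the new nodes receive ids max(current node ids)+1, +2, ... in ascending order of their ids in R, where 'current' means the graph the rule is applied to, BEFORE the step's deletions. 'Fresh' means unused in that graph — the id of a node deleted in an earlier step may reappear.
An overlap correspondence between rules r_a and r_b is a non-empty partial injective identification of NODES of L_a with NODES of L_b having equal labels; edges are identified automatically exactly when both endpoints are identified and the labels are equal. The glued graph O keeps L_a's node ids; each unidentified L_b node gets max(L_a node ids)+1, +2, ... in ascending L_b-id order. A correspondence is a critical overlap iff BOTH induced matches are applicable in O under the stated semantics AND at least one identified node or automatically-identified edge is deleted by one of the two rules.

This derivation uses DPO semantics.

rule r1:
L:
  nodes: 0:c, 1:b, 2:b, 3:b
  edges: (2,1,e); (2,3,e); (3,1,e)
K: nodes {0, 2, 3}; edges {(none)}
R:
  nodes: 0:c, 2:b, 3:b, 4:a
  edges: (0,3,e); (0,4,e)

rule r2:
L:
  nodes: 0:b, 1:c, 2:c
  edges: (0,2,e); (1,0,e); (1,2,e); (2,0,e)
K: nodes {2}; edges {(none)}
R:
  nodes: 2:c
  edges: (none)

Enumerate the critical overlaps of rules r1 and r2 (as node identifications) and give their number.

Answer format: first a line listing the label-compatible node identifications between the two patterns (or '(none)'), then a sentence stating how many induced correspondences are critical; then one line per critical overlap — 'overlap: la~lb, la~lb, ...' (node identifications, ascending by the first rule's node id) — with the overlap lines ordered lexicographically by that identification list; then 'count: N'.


label-compatible node identifications between L(r1) and L(r2): 0~1, 0~2, 1~0, 2~0, 3~0
1 of the induced correspondences is a critical overlap of r1 and r2.
overlap: 0~1
count: 1


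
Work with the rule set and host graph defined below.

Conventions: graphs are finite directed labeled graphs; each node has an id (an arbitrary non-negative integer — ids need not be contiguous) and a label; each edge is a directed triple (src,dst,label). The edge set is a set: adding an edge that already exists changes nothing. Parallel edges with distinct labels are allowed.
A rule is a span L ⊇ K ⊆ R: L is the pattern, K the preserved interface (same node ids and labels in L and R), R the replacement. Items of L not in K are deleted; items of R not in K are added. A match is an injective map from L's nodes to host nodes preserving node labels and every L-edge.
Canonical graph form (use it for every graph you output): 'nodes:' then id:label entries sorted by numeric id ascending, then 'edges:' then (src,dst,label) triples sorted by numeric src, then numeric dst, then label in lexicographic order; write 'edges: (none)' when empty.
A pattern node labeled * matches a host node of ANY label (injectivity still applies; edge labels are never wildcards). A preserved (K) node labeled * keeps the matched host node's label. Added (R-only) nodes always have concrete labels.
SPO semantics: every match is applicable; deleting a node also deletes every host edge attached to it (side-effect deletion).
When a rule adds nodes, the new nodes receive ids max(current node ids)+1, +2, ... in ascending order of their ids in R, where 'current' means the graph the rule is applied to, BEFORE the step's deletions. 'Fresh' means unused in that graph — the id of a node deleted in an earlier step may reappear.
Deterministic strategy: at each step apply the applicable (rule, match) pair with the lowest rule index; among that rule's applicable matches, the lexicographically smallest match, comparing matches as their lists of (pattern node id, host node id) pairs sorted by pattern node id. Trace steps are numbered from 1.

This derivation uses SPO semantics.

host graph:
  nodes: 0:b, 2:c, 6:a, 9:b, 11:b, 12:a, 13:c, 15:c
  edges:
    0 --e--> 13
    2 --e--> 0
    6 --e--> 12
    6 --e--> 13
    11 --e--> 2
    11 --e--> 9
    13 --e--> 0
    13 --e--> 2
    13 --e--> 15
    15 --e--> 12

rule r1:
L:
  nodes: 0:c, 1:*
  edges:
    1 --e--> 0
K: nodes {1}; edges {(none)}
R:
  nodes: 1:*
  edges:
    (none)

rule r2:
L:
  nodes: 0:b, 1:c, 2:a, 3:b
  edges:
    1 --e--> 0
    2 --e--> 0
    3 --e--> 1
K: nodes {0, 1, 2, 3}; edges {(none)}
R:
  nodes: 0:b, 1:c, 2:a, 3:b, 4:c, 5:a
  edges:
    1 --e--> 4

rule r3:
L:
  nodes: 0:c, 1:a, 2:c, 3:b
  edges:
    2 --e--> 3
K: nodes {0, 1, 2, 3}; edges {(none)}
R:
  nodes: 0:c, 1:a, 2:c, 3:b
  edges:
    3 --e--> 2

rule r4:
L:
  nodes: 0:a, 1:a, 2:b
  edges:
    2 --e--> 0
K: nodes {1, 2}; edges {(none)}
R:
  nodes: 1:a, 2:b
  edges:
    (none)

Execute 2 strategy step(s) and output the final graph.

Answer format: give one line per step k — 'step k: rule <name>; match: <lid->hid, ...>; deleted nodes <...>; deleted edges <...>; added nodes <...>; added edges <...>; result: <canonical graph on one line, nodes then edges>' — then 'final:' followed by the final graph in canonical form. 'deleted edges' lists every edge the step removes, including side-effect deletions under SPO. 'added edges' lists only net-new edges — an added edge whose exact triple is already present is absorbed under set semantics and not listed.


step 1: rule r1; match: 0->2, 1->11; deleted nodes 2; deleted edges (2,0,e); (11,2,e); (13,2,e); added nodes (none); added edges (none); result: nodes: 0:b, 6:a, 9:b, 11:b, 12:a, 13:c, 15:c edges: (0,13,e); (6,12,e); (6,13,e); (11,9,e); (13,0,e); (13,15,e); (15,12,e)
step 2: rule r1; match: 0->13, 1->0; deleted nodes 13; deleted edges (0,13,e); (6,13,e); (13,0,e); (13,15,e); added nodes (none); added edges (none); result: nodes: 0:b, 6:a, 9:b, 11:b, 12:a, 15:c edges: (6,12,e); (11,9,e); (15,12,e)
final:
nodes: 0:b, 6:a, 9:b, 11:b, 12:a, 15:c
edges: (6,12,e); (11,9,e); (15,12,e)


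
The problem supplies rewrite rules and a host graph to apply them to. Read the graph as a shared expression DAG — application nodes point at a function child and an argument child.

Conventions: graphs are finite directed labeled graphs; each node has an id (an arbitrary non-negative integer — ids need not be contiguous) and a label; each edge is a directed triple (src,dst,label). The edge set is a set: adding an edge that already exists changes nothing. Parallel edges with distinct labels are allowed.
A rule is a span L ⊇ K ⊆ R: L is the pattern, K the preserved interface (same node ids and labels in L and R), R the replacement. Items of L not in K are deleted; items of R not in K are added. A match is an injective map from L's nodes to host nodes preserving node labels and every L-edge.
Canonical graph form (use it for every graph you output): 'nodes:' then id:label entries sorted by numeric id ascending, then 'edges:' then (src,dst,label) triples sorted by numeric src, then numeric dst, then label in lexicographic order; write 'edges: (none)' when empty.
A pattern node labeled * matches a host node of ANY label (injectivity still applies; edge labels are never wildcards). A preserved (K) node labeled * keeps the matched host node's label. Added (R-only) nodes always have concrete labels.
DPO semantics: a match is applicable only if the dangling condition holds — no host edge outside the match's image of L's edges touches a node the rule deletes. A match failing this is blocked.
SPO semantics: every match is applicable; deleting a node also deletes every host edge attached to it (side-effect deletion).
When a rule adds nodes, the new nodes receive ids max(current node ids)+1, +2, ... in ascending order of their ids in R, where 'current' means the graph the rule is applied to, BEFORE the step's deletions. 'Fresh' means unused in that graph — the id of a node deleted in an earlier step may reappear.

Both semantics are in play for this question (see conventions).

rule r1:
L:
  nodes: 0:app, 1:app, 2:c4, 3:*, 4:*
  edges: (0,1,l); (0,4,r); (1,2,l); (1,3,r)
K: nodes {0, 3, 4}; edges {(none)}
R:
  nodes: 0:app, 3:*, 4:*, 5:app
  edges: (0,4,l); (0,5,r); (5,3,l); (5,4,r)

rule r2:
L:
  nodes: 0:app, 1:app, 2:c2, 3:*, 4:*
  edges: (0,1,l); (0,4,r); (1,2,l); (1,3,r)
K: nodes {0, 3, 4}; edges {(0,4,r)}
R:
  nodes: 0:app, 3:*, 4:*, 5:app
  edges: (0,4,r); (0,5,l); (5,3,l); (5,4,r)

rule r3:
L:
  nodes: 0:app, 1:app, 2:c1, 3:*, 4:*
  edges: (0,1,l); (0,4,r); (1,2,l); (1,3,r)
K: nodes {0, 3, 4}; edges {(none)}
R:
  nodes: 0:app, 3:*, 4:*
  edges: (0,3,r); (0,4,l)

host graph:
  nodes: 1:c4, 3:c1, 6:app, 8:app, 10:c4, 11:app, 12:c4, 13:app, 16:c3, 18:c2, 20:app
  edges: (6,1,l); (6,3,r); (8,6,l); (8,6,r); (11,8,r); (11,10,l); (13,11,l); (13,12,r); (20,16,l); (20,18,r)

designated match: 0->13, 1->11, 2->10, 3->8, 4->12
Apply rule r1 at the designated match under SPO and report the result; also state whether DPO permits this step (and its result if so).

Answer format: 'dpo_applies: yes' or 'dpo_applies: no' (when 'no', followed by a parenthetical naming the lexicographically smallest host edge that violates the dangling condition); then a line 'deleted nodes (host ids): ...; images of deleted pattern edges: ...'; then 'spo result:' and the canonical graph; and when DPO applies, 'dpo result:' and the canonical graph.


dpo_applies: yes
deleted nodes (host ids): 10, 11; images of deleted pattern edges: (11,8,r); (11,10,l); (13,11,l); (13,12,r)
spo result:
nodes: 1:c4, 3:c1, 6:app, 8:app, 12:c4, 13:app, 16:c3, 18:c2, 20:app, 21:app
edges: (6,1,l); (6,3,r); (8,6,l); (8,6,r); (13,12,l); (13,21,r); (20,16,l); (20,18,r); (21,8,l); (21,12,r)
dpo result:
nodes: 1:c4, 3:c1, 6:app, 8:app, 12:c4, 13:app, 16:c3, 18:c2, 20:app, 21:app
edges: (6,1,l); (6,3,r); (8,6,l); (8,6,r); (13,12,l); (13,21,r); (20,16,l); (20,18,r); (21,8,l); (21,12,r)


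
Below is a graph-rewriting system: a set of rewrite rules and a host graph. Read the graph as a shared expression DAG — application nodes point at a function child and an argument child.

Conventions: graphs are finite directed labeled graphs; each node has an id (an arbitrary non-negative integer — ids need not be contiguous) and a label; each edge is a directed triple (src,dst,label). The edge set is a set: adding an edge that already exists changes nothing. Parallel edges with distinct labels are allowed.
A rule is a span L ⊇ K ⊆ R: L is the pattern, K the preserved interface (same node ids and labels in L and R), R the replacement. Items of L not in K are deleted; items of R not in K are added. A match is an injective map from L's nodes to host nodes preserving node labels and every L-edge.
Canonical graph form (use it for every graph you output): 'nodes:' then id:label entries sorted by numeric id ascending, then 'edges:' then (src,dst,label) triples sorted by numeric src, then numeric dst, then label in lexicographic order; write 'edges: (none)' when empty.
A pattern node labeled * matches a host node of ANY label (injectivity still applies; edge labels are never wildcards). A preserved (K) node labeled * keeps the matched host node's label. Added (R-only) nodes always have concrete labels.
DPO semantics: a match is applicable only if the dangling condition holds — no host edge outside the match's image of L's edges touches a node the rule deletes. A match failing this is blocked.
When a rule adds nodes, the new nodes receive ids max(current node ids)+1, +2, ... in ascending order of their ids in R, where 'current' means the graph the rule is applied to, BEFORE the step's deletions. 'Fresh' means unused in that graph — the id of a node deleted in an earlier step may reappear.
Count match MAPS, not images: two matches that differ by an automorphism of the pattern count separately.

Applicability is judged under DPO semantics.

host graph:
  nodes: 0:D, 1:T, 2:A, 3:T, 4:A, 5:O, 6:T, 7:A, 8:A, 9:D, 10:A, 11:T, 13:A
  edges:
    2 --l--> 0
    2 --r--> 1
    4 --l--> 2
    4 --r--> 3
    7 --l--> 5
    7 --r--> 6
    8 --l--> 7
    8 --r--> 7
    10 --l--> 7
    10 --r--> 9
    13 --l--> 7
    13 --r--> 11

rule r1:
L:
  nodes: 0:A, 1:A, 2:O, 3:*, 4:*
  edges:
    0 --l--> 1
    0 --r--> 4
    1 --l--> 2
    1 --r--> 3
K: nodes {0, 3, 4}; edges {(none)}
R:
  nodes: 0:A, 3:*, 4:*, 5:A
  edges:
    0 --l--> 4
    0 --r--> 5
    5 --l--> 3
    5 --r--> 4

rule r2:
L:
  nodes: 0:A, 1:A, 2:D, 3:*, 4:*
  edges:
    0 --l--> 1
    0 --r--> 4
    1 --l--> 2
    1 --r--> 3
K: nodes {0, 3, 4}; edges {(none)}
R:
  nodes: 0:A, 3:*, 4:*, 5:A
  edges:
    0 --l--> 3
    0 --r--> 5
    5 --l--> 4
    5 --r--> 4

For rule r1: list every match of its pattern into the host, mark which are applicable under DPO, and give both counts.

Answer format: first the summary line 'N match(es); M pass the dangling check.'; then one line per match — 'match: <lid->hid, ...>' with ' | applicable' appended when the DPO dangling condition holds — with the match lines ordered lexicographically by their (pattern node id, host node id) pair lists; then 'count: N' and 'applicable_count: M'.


2 match(es); 0 pass the dangling check.
match: 0->10, 1->7, 2->5, 3->6, 4->9
match: 0->13, 1->7, 2->5, 3->6, 4->11
count: 2
applicable_count: 0


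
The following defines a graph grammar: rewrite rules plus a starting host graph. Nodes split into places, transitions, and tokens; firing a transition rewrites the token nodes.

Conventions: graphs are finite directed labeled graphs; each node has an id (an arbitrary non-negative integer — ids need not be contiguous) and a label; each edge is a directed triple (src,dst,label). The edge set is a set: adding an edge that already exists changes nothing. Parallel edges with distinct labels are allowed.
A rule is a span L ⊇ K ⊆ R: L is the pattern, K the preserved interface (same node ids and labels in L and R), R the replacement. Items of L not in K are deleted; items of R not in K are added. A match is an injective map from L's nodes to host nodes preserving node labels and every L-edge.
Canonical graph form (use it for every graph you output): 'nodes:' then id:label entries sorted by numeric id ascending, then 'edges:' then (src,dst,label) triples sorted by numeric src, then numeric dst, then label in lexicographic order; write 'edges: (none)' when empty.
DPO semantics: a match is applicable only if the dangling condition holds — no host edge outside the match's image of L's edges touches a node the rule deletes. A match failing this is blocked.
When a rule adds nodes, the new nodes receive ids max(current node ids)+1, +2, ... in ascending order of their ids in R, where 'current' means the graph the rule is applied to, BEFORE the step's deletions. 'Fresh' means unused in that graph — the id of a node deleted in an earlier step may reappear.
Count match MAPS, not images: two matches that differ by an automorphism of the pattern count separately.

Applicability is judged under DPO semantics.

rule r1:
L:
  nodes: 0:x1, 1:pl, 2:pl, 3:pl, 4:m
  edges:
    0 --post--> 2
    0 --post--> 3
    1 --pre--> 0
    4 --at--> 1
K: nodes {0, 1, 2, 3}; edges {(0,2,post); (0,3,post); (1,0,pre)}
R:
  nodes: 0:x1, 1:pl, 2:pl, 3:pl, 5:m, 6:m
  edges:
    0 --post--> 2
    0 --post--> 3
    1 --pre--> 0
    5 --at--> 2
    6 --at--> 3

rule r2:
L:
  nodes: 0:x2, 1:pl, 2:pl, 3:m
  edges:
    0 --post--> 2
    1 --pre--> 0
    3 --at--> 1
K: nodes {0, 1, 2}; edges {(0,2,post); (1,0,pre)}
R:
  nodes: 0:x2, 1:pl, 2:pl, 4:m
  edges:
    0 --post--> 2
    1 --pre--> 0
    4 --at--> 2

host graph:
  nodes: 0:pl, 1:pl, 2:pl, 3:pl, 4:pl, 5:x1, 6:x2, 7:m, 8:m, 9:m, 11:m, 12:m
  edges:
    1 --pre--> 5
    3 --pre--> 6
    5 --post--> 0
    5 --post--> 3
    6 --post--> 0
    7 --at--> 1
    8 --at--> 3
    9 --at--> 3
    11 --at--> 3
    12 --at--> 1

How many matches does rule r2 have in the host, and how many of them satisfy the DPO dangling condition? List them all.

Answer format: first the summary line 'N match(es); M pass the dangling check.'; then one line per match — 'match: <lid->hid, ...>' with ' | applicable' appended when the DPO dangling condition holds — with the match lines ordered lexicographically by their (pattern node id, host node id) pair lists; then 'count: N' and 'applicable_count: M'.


3 match(es); 3 pass the dangling check.
match: 0->6, 1->3, 2->0, 3->8 | applicable
match: 0->6, 1->3, 2->0, 3->9 | applicable
match: 0->6, 1->3, 2->0, 3->11 | applicable
count: 3
applicable_count: 3


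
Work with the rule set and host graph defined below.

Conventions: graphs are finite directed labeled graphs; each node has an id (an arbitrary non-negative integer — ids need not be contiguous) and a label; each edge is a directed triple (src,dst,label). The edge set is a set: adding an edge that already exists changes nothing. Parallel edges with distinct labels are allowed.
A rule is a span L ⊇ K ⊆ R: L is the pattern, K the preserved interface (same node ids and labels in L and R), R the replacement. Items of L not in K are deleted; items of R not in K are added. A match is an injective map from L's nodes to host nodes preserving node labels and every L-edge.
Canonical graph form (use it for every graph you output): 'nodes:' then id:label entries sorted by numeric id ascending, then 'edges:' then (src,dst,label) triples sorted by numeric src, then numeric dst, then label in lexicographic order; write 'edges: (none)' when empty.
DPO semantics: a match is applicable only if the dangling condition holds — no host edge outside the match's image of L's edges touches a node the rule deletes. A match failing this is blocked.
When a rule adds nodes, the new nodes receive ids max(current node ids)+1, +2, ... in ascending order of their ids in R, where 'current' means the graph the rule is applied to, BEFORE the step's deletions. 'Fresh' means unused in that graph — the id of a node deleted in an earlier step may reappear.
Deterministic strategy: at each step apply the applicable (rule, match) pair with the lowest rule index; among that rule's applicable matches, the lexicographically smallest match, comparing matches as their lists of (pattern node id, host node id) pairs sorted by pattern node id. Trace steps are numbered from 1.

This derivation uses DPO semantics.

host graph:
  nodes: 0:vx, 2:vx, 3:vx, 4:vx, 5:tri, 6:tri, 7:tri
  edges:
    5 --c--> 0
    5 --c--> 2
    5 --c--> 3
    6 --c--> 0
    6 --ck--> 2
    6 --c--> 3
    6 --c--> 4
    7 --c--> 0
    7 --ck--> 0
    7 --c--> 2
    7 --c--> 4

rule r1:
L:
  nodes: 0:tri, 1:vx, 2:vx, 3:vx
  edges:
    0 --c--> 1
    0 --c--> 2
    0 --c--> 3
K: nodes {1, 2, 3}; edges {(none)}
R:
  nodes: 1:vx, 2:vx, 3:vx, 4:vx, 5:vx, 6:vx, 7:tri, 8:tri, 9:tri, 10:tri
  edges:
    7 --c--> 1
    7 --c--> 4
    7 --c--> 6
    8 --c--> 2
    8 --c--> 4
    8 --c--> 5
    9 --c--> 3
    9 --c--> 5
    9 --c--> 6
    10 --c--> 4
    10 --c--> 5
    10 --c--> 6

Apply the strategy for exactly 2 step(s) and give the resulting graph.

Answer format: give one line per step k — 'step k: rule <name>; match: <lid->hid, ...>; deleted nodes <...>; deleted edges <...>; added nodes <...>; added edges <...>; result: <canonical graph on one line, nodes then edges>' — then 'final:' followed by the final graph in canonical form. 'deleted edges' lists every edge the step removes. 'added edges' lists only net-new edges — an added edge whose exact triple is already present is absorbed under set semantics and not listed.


step 1: rule r1; match: 0->5, 1->0, 2->2, 3->3; deleted nodes 5; deleted edges (5,0,c); (5,2,c); (5,3,c); added nodes 8, 9, 10, 11, 12, 13, 14; added edges (11,0,c); (11,8,c); (11,10,c); (12,2,c); (12,8,c); (12,9,c); (13,3,c); (13,9,c); (13,10,c); (14,8,c); (14,9,c); (14,10,c); result: nodes: 0:vx, 2:vx, 3:vx, 4:vx, 6:tri, 7:tri, 8:vx, 9:vx, 10:vx, 11:tri, 12:tri, 13:tri, 14:tri edges: (6,0,c); (6,2,ck); (6,3,c); (6,4,c); (7,0,c); (7,0,ck); (7,2,c); (7,4,c); (11,0,c); (11,8,c); (11,10,c); (12,2,c); (12,8,c); (12,9,c); (13,3,c); (13,9,c); (13,10,c); (14,8,c); (14,9,c); (14,10,c)
step 2: rule r1; match: 0->11, 1->0, 2->8, 3->10; deleted nodes 11; deleted edges (11,0,c); (11,8,c); (11,10,c); added nodes 15, 16, 17, 18, 19, 20, 21; added edges (18,0,c); (18,15,c); (18,17,c); (19,8,c); (19,15,c); (19,16,c); (20,10,c); (20,16,c); (20,17,c); (21,15,c); (21,16,c); (21,17,c); result: nodes: 0:vx, 2:vx, 3:vx, 4:vx, 6:tri, 7:tri, 8:vx, 9:vx, 10:vx, 12:tri, 13:tri, 14:tri, 15:vx, 16:vx, 17:vx, 18:tri, 19:tri, 20:tri, 21:tri edges: (6,0,c); (6,2,ck); (6,3,c); (6,4,c); (7,0,c); (7,0,ck); (7,2,c); (7,4,c); (12,2,c); (12,8,c); (12,9,c); (13,3,c); (13,9,c); (13,10,c); (14,8,c); (14,9,c); (14,10,c); (18,0,c); (18,15,c); (18,17,c); (19,8,c); (19,15,c); (19,16,c); (20,10,c); (20,16,c); (20,17,c); (21,15,c); (21,16,c); (21,17,c)
final:
nodes: 0:vx, 2:vx, 3:vx, 4:vx, 6:tri, 7:tri, 8:vx, 9:vx, 10:vx, 12:tri, 13:tri, 14:tri, 15:vx, 16:vx, 17:vx, 18:tri, 19:tri, 20:tri, 21:tri
edges: (6,0,c); (6,2,ck); (6,3,c); (6,4,c); (7,0,c); (7,0,ck); (7,2,c); (7,4,c); (12,2,c); (12,8,c); (12,9,c); (13,3,c); (13,9,c); (13,10,c); (14,8,c); (14,9,c); (14,10,c); (18,0,c); (18,15,c); (18,17,c); (19,8,c); (19,15,c); (19,16,c); (20,10,c); (20,16,c); (20,17,c); (21,15,c); (21,16,c); (21,17,c)


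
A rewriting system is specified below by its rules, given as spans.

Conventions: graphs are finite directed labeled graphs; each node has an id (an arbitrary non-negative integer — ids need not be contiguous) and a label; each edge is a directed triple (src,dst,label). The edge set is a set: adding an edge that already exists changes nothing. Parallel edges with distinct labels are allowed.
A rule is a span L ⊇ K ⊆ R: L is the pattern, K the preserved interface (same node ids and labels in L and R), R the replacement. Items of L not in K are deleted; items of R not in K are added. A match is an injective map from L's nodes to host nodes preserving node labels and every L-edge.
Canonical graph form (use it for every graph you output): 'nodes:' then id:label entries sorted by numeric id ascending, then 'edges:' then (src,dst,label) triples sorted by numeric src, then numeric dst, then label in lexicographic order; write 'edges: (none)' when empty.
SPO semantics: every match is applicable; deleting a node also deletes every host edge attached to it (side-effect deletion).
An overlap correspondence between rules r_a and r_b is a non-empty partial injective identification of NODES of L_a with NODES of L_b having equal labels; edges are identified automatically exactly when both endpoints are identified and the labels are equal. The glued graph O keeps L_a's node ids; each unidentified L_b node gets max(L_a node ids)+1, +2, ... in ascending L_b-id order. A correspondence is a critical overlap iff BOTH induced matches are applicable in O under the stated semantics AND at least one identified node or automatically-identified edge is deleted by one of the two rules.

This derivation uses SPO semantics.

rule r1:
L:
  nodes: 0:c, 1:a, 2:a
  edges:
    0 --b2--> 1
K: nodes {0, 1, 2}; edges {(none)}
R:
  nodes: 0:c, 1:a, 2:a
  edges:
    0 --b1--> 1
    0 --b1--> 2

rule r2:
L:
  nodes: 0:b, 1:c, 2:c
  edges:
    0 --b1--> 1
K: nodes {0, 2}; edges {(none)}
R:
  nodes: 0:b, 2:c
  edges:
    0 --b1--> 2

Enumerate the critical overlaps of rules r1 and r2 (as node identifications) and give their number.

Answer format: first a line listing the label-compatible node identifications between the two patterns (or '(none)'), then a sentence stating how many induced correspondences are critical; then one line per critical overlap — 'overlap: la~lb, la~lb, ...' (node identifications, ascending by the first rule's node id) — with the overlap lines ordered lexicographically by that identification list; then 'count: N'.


label-compatible node identifications between L(r1) and L(r2): 0~1, 0~2
1 of the induced correspondences is a critical overlap of r1 and r2.
overlap: 0~1
count: 1


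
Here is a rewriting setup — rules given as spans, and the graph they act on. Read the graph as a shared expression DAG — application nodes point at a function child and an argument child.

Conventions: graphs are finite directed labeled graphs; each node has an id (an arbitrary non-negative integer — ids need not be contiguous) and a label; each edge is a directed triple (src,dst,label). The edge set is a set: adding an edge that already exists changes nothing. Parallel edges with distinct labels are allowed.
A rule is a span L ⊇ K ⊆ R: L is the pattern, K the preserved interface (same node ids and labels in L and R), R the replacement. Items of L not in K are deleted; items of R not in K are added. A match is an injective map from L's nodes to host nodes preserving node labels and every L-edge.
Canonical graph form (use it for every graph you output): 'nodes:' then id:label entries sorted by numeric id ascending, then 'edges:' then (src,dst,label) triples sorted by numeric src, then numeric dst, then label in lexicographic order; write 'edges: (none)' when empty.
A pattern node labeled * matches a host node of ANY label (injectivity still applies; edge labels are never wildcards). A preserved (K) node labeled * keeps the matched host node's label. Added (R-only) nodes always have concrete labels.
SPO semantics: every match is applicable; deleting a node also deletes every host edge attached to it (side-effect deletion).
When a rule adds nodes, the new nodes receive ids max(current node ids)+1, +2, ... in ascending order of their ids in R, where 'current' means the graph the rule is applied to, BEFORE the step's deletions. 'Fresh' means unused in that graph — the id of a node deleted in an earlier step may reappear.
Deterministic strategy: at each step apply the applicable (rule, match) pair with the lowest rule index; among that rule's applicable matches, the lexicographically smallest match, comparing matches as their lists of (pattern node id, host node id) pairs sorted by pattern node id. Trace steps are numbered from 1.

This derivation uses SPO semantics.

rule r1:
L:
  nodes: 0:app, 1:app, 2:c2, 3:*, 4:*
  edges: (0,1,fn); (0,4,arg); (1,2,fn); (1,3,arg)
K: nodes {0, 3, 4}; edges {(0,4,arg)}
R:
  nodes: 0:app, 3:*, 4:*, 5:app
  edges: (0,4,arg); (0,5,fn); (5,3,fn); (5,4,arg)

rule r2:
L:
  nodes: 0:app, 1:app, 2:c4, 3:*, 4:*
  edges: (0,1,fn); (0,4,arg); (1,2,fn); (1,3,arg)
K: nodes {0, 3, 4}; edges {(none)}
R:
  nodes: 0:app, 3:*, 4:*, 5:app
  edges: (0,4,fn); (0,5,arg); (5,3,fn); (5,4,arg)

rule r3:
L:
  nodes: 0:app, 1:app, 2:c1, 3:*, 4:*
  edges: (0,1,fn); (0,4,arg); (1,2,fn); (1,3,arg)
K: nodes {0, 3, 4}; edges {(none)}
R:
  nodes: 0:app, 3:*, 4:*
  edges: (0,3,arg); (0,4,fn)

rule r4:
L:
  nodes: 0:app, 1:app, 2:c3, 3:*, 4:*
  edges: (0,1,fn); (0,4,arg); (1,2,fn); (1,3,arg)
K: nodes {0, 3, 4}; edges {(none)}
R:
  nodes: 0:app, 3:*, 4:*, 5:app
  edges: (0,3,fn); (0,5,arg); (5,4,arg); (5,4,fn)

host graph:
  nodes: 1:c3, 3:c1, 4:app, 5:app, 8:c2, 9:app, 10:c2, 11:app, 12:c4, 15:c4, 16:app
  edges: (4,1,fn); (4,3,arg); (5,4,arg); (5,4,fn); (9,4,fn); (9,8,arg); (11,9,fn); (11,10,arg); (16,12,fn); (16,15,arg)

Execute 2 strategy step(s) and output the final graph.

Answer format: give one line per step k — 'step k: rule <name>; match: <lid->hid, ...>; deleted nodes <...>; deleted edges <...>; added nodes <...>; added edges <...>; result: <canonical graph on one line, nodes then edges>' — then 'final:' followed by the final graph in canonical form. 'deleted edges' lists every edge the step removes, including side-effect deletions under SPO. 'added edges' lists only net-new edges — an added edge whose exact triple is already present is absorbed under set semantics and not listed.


step 1: rule r4; match: 0->9, 1->4, 2->1, 3->3, 4->8; deleted nodes 1, 4; deleted edges (4,1,fn); (4,3,arg); (5,4,arg); (5,4,fn); (9,4,fn); (9,8,arg); added nodes 17; added edges (9,3,fn); (9,17,arg); (17,8,arg); (17,8,fn); result: nodes: 3:c1, 5:app, 8:c2, 9:app, 10:c2, 11:app, 12:c4, 15:c4, 16:app, 17:app edges: (9,3,fn); (9,17,arg); (11,9,fn); (11,10,arg); (16,12,fn); (16,15,arg); (17,8,arg); (17,8,fn)
step 2: rule r3; match: 0->11, 1->9, 2->3, 3->17, 4->10; deleted nodes 3, 9; deleted edges (9,3,fn); (9,17,arg); (11,9,fn); (11,10,arg); added nodes (none); added edges (11,10,fn); (11,17,arg); result: nodes: 5:app, 8:c2, 10:c2, 11:app, 12:c4, 15:c4, 16:app, 17:app edges: (11,10,fn); (11,17,arg); (16,12,fn); (16,15,arg); (17,8,arg); (17,8,fn)
final:
nodes: 5:app, 8:c2, 10:c2, 11:app, 12:c4, 15:c4, 16:app, 17:app
edges: (11,10,fn); (11,17,arg); (16,12,fn); (16,15,arg); (17,8,arg); (17,8,fn)


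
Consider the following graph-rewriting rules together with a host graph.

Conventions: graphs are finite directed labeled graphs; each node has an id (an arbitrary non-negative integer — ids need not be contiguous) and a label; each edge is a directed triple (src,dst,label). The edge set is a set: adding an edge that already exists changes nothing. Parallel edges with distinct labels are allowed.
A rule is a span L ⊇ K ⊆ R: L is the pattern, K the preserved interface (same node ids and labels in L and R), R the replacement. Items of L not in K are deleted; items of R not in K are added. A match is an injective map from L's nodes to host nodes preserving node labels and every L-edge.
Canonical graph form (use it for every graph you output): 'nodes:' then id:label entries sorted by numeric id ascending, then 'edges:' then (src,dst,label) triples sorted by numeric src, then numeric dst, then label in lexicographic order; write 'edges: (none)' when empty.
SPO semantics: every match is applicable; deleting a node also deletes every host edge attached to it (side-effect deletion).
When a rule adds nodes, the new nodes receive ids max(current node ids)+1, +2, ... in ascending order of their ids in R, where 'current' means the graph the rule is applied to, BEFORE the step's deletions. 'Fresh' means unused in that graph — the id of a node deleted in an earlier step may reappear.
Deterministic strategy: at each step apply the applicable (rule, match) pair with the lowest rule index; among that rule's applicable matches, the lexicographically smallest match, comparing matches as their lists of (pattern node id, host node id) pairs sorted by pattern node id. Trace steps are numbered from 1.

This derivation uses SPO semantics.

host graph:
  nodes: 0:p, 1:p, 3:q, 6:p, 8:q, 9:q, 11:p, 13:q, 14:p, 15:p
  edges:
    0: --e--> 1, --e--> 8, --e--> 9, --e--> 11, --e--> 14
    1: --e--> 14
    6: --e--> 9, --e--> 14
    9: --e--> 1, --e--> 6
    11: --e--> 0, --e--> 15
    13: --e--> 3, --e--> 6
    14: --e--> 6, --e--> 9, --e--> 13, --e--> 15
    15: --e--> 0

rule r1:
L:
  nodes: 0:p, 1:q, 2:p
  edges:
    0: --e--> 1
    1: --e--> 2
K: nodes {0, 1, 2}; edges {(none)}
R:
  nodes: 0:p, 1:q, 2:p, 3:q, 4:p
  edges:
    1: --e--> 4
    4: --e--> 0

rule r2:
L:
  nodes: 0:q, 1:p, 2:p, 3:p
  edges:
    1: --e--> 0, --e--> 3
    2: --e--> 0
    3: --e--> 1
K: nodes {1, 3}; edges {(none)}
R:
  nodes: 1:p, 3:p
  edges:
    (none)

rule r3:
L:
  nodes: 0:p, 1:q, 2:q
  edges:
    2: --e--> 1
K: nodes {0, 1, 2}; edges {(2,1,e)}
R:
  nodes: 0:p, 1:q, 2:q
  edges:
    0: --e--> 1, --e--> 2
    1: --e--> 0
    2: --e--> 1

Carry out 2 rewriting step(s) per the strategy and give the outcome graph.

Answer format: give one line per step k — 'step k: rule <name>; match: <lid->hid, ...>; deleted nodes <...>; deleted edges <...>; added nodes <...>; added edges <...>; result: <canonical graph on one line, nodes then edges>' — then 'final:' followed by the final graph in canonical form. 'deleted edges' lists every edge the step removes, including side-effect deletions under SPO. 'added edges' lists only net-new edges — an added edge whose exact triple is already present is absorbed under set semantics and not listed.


step 1: rule r1; match: 0->0, 1->9, 2->1; deleted nodes (none); deleted edges (0,9,e); (9,1,e); added nodes 16, 17; added edges (9,17,e); (17,0,e); result: nodes: 0:p, 1:p, 3:q, 6:p, 8:q, 9:q, 11:p, 13:q, 14:p, 15:p, 16:q, 17:p edges: (0,1,e); (0,8,e); (0,11,e); (0,14,e); (1,14,e); (6,9,e); (6,14,e); (9,6,e); (9,17,e); (11,0,e); (11,15,e); (13,3,e); (13,6,e); (14,6,e); (14,9,e); (14,13,e); (14,15,e); (15,0,e); (17,0,e)
step 2: rule r1; match: 0->6, 1->9, 2->17; deleted nodes (none); deleted edges (6,9,e); (9,17,e); added nodes 18, 19; added edges (9,19,e); (19,6,e); result: nodes: 0:p, 1:p, 3:q, 6:p, 8:q, 9:q, 11:p, 13:q, 14:p, 15:p, 16:q, 17:p, 18:q, 19:p edges: (0,1,e); (0,8,e); (0,11,e); (0,14,e); (1,14,e); (6,14,e); (9,6,e); (9,19,e); (11,0,e); (11,15,e); (13,3,e); (13,6,e); (14,6,e); (14,9,e); (14,13,e); (14,15,e); (15,0,e); (17,0,e); (19,6,e)
final:
nodes: 0:p, 1:p, 3:q, 6:p, 8:q, 9:q, 11:p, 13:q, 14:p, 15:p, 16:q, 17:p, 18:q, 19:p
edges: (0,1,e); (0,8,e); (0,11,e); (0,14,e); (1,14,e); (6,14,e); (9,6,e); (9,19,e); (11,0,e); (11,15,e); (13,3,e); (13,6,e); (14,6,e); (14,9,e); (14,13,e); (14,15,e); (15,0,e); (17,0,e); (19,6,e)
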